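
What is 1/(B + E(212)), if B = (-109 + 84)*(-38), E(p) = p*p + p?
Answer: 1/46106 ≈ 2.1689e-5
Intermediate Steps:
E(p) = p + p² (E(p) = p² + p = p + p²)
B = 950 (B = -25*(-38) = 950)
1/(B + E(212)) = 1/(950 + 212*(1 + 212)) = 1/(950 + 212*213) = 1/(950 + 45156) = 1/46106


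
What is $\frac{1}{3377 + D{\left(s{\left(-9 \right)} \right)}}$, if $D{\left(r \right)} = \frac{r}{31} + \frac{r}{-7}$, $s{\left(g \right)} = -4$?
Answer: $\frac{217}{732905} \approx 0.00029608$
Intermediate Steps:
$D{\left(r \right)} = - \frac{24 r}{217}$ ($D{\left(r \right)} = r \frac{1}{31} + r \left(- \frac{1}{7}\right) = \frac{r}{31} - \frac{r}{7} = - \frac{24 r}{217}$)
$\frac{1}{3377 + D{\left(s{\left(-9 \right)} \right)}} = \frac{1}{3377 - - \frac{96}{217}} = \frac{1}{3377 + \frac{96}{217}} = \frac{1}{\frac{732905}{217}} = \frac{217}{732905}$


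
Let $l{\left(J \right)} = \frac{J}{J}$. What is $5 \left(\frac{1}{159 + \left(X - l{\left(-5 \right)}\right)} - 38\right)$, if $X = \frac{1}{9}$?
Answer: $- \frac{270325}{1423} \approx -189.97$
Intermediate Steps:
$l{\left(J \right)} = 1$
$X = \frac{1}{9} \approx 0.11111$
$5 \left(\frac{1}{159 + \left(X - l{\left(-5 \right)}\right)} - 38\right) = 5 \left(\frac{1}{159 + \left(\frac{1}{9} - 1\right)} - 38\right) = 5 \left(\frac{1}{159 - \frac{8}{9}} - 38\right) = 5 \left(\frac{1}{\frac{1423}{9}} - 38\right) = 5 \left(\frac{9}{1423} - 38\right) = 5 \left(- \frac{54065}{1423}\right) = - \frac{270325}{1423}$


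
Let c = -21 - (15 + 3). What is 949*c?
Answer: -37011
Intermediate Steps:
c = -39 (c = -21 - 1*18 = -21 - 18 = -39)
949*c = 949*(-39) = -37011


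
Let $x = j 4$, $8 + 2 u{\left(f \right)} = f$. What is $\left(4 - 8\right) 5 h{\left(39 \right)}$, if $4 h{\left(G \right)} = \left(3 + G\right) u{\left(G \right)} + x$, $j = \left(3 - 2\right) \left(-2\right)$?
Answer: $-3215$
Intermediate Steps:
$j = -2$ ($j = 1 \left(-2\right) = -2$)
$u{\left(f \right)} = -4 + \frac{f}{2}$
$x = -8$ ($x = \left(-2\right) 4 = -8$)
$h{\left(G \right)} = -2 + \frac{\left(-4 + \frac{G}{2}\right) \left(3 + G\right)}{4}$ ($h{\left(G \right)} = \frac{\left(3 + G\right) \left(-4 + \frac{G}{2}\right) - 8}{4} = \frac{\left(-4 + \frac{G}{2}\right) \left(3 + G\right) - 8}{4} = \frac{-8 + \left(-4 + \frac{G}{2}\right) \left(3 + G\right)}{4} = -2 + \frac{\left(-4 + \frac{G}{2}\right) \left(3 + G\right)}{4}$)
$\left(4 - 8\right) 5 h{\left(39 \right)} = \left(4 - 8\right) 5 \left(-5 - \frac{195}{8} + \frac{39^{2}}{8}\right) = \left(4 - 8\right) 5 \left(-5 - \frac{195}{8} + \frac{1}{8} \cdot 1521\right) = \left(4 - 8\right) 5 \left(-5 - \frac{195}{8} + \frac{1521}{8}\right) = \left(-4\right) 5 \cdot \frac{643}{4} = \left(-20\right) \frac{643}{4} = -3215$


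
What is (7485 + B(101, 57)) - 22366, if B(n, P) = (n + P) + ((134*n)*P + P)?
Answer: 756772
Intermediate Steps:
B(n, P) = n + 2*P + 134*P*n (B(n, P) = (P + n) + (134*P*n + P) = (P + n) + (P + 134*P*n) = n + 2*P + 134*P*n)
(7485 + B(101, 57)) - 22366 = (7485 + (101 + 2*57 + 134*57*101)) - 22366 = (7485 + (101 + 114 + 771438)) - 22366 = (7485 + 771653) - 22366 = 779138 - 22366 = 756772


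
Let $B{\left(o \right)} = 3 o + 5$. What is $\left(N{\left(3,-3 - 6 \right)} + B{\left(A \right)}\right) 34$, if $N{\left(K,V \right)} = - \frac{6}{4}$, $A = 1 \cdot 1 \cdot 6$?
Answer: $731$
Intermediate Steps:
$A = 6$ ($A = 1 \cdot 6 = 6$)
$B{\left(o \right)} = 5 + 3 o$
$N{\left(K,V \right)} = - \frac{3}{2}$ ($N{\left(K,V \right)} = \left(-6\right) \frac{1}{4} = - \frac{3}{2}$)
$\left(N{\left(3,-3 - 6 \right)} + B{\left(A \right)}\right) 34 = \left(- \frac{3}{2} + \left(5 + 3 \cdot 6\right)\right) 34 = \left(- \frac{3}{2} + \left(5 + 18\right)\right) 34 = \left(- \frac{3}{2} + 23\right) 34 = \frac{43}{2} \cdot 34 = 731$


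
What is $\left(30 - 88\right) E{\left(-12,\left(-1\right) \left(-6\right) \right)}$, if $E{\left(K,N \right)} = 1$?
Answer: $-58$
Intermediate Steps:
$\left(30 - 88\right) E{\left(-12,\left(-1\right) \left(-6\right) \right)} = \left(30 - 88\right) 1 = \left(-58\right) 1 = -58$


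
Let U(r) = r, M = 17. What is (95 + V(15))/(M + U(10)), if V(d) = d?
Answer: 110/27 ≈ 4.0741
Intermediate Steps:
(95 + V(15))/(M + U(10)) = (95 + 15)/(17 + 10) = 110/27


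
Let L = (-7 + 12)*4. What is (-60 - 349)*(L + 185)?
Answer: -83845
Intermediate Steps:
L = 20 (L = 5*4 = 20)
(-60 - 349)*(L + 185) = (-60 - 349)*(20 + 185) = -409*205 = -83845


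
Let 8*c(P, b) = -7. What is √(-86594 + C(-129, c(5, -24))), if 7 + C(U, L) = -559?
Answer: 2*I*√21790 ≈ 295.23*I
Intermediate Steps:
c(P, b) = -7/8 (c(P, b) = (⅛)*(-7) = -7/8)
C(U, L) = -566 (C(U, L) = -7 - 559 = -566)
√(-86594 + C(-129, c(5, -24))) = √(-86594 - 566) = √(-87160) = 2*I*√21790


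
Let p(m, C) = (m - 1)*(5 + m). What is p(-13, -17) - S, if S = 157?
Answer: -45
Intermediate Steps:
p(m, C) = (-1 + m)*(5 + m)
p(-13, -17) - S = (-5 + (-13)**2 + 4*(-13)) - 1*157 = (-5 + 169 - 52) - 157 = 112 - 157 = -45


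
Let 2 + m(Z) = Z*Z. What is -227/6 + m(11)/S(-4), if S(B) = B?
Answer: -811/12 ≈ -67.583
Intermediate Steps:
m(Z) = -2 + Z**2 (m(Z) = -2 + Z*Z = -2 + Z**2)
-227/6 + m(11)/S(-4) = -227/6 + (-2 + 11**2)/(-4) = -227*1/6 + (-2 + 121)*(-1/4) = -227/6 + 119*(-1/4) = -227/6 - 119/4 = -811/12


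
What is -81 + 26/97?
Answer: -7831/97 ≈ -80.732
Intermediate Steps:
-81 + 26/97 = -7831/97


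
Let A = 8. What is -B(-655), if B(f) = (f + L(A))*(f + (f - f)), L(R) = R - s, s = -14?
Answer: -414615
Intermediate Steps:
L(R) = 14 + R (L(R) = R - 1*(-14) = R + 14 = 14 + R)
B(f) = f*(22 + f) (B(f) = (f + (14 + 8))*(f + (f - f)) = (f + 22)*(f + 0) = (22 + f)*f = f*(22 + f))
-B(-655) = -(-655)*(22 - 655) = -(-655)*(-633) = -1*414615 = -414615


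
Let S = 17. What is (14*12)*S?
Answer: 2856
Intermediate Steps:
(14*12)*S = (14*12)*17 = 168*17 = 2856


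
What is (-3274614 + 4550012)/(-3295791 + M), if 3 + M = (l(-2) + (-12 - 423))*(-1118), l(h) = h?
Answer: -637699/1403614 ≈ -0.45433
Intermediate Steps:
M = 488563 (M = -3 + (-2 + (-12 - 423))*(-1118) = -3 + (-2 - 435)*(-1118) = -3 - 437*(-1118) = -3 + 488566 = 488563)
(-3274614 + 4550012)/(-3295791 + M) = (-3274614 + 4550012)/(-3295791 + 488563) = 1275398/(-2807228) = 1275398*(-1/2807228) = -637699/1403614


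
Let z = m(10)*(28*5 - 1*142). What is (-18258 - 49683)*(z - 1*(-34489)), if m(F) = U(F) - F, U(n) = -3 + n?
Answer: -2343624795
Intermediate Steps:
m(F) = -3 (m(F) = (-3 + F) - F = -3)
z = 6 (z = -3*(28*5 - 1*142) = -3*(140 - 142) = -3*(-2) = 6)
(-18258 - 49683)*(z - 1*(-34489)) = (-18258 - 49683)*(6 - 1*(-34489)) = -67941*(6 + 34489) = -67941*34495 = -2343624795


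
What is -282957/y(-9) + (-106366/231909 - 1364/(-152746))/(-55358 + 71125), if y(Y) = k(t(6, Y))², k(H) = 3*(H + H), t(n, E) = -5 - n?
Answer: -266054558825684379/4095792467957212 ≈ -64.958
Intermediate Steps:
k(H) = 6*H (k(H) = 3*(2*H) = 6*H)
y(Y) = 4356 (y(Y) = (6*(-5 - 1*6))² = (6*(-5 - 6))² = (6*(-11))² = (-66)² = 4356)
-282957/y(-9) + (-106366/231909 - 1364/(-152746))/(-55358 + 71125) = -282957/4356 + (-106366/231909 - 1364/(-152746))/(-55358 + 71125) = -282957*1/4356 + (-106366*1/231909 - 1364*(-1/152746))/15767 = -94319/1452 + (-106366/231909 + 62/6943)*(1/15767) = -94319/1452 - 724120780/1610144187*1/15767 = -94319/1452 - 724120780/25387143396429 = -266054558825684379/4095792467957212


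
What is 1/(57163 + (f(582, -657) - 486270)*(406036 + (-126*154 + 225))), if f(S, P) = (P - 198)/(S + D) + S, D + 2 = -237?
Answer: -343/64447199453114 ≈ -5.3222e-12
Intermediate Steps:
D = -239 (D = -2 - 237 = -239)
f(S, P) = S + (-198 + P)/(-239 + S) (f(S, P) = (P - 198)/(S - 239) + S = (-198 + P)/(-239 + S) + S = S + (-198 + P)/(-239 + S))
1/(57163 + (f(582, -657) - 486270)*(406036 + (-126*154 + 225))) = 1/(57163 + ((-198 - 657 + 582² - 239*582)/(-239 + 582) - 486270)*(406036 + (-126*154 + 225))) = 1/(57163 + ((-198 - 657 + 338724 - 139098)/343 - 486270)*(406036 + (-19404 + 225))) = 1/(57163 + ((1/343)*198771 - 486270)*(406036 - 19179)) = 1/(57163 + (198771/343 - 486270)*386857) = 1/(57163 - 166591839/343*386857) = 1/(57163 - 64447219060023/343) = 1/(-64447199453114/343) = -343/64447199453114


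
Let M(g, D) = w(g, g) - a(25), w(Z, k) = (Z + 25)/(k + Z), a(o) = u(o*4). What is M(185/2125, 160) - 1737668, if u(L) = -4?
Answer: -64288237/37 ≈ -1.7375e+6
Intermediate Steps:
a(o) = -4
w(Z, k) = (25 + Z)/(Z + k)
M(g, D) = 4 + (25 + g)/(2*g) (M(g, D) = (25 + g)/(g + g) - 1*(-4) = (25 + g)/((2*g)) + 4 = (1/(2*g))*(25 + g) + 4 = (25 + g)/(2*g) + 4 = 4 + (25 + g)/(2*g))
M(185/2125, 160) - 1737668 = (25 + 9*(185/2125))/(2*((185/2125))) - 1737668 = (25 + 9*(185*(1/2125)))/(2*((185*(1/2125)))) - 1737668 = (25 + 9*(37/425))/(2*(37/425)) - 1737668 = (1/2)*(425/37)*(25 + 333/425) - 1737668 = (1/2)*(425/37)*(10958/425) - 1737668 = 5479/37 - 1737668 = -64288237/37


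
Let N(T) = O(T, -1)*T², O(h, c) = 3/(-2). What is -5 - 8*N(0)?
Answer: -5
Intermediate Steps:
O(h, c) = -3/2 (O(h, c) = 3*(-½) = -3/2)
N(T) = -3*T²/2
-5 - 8*N(0) = -5 - (-12)*0² = -5 - (-12)*0 = -5 - 8*0 = -5 + 0 = -5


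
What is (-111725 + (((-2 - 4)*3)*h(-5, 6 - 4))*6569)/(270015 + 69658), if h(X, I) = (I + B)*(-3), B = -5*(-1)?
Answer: 2371357/339673 ≈ 6.9813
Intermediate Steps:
B = 5
h(X, I) = -15 - 3*I (h(X, I) = (I + 5)*(-3) = (5 + I)*(-3) = -15 - 3*I)
(-111725 + (((-2 - 4)*3)*h(-5, 6 - 4))*6569)/(270015 + 69658) = (-111725 + (((-2 - 4)*3)*(-15 - 3*(6 - 4)))*6569)/(270015 + 69658) = (-111725 + ((-6*3)*(-15 - 3*2))*6569)/339673 = (-111725 - 18*(-15 - 6)*6569)*(1/339673) = (-111725 - 18*(-21)*6569)*(1/339673) = (-111725 + 378*6569)*(1/339673) = (-111725 + 2483082)*(1/339673) = 2371357*(1/339673) = 2371357/339673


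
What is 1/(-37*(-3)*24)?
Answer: 1/2664 ≈ 0.00037538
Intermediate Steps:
1/(-37*(-3)*24) = 1/(111*24) = 1/2664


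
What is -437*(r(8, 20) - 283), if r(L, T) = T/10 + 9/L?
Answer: 978443/8 ≈ 1.2231e+5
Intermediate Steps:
r(L, T) = 9/L + T/10 (r(L, T) = T*(⅒) + 9/L = T/10 + 9/L = 9/L + T/10)
-437*(r(8, 20) - 283) = -437*((9/8 + (⅒)*20) - 283) = -437*((9*(⅛) + 2) - 283) = -437*((9/8 + 2) - 283) = -437*(25/8 - 283) = -437*(-2239/8) = 978443/8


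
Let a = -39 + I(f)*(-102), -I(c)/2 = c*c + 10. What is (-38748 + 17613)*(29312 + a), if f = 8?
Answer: -937738815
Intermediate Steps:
I(c) = -20 - 2*c² (I(c) = -2*(c*c + 10) = -2*(c² + 10) = -2*(10 + c²) = -20 - 2*c²)
a = 15057 (a = -39 + (-20 - 2*8²)*(-102) = -39 + (-20 - 2*64)*(-102) = -39 + (-20 - 128)*(-102) = -39 - 148*(-102) = -39 + 15096 = 15057)
(-38748 + 17613)*(29312 + a) = (-38748 + 17613)*(29312 + 15057) = -21135*44369 = -937738815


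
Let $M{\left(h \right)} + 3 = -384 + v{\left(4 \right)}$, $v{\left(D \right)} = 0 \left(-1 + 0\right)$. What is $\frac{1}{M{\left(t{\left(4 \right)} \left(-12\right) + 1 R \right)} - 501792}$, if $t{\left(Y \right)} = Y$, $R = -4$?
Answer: $- \frac{1}{502179} \approx -1.9913 \cdot 10^{-6}$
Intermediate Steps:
$v{\left(D \right)} = 0$ ($v{\left(D \right)} = 0 \left(-1\right) = 0$)
$M{\left(h \right)} = -387$ ($M{\left(h \right)} = -3 + \left(-384 + 0\right) = -3 - 384 = -387$)
$\frac{1}{M{\left(t{\left(4 \right)} \left(-12\right) + 1 R \right)} - 501792} = \frac{1}{-387 - 501792} = \frac{1}{-502179} = - \frac{1}{502179}$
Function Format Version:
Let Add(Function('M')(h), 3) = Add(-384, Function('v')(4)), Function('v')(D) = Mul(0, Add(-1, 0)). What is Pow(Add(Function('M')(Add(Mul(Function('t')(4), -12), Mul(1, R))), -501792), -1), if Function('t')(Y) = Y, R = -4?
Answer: Rational(-1, 502179) ≈ -1.9913e-6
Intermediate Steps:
Function('v')(D) = 0 (Function('v')(D) = Mul(0, -1) = 0)
Function('M')(h) = -387 (Function('M')(h) = Add(-3, Add(-384, 0)) = Add(-3, -384) = -387)
Pow(Add(Function('M')(Add(Mul(Function('t')(4), -12), Mul(1, R))), -501792), -1) = Pow(Add(-387, -501792), -1) = Pow(-502179, -1) = Rational(-1, 502179)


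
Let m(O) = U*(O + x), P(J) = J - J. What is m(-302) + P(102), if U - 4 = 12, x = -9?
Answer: -4976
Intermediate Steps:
U = 16 (U = 4 + 12 = 16)
P(J) = 0
m(O) = -144 + 16*O (m(O) = 16*(O - 9) = 16*(-9 + O) = -144 + 16*O)
m(-302) + P(102) = (-144 + 16*(-302)) + 0 = (-144 - 4832) + 0 = -4976 + 0 = -4976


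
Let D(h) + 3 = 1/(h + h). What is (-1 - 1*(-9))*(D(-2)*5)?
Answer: -130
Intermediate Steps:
D(h) = -3 + 1/(2*h) (D(h) = -3 + 1/(h + h) = -3 + 1/(2*h))
(-1 - 1*(-9))*(D(-2)*5) = (-1 - 1*(-9))*((-3 + (1/2)/(-2))*5) = (-1 + 9)*((-3 + (1/2)*(-1/2))*5) = 8*((-3 - 1/4)*5) = 8*(-13/4*5) = 8*(-65/4) = -130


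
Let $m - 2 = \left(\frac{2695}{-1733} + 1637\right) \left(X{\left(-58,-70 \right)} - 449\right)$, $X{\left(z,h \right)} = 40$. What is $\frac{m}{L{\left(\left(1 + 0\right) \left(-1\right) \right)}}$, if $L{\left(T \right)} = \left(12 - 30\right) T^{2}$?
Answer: $\frac{579597484}{15597} \approx 37161.0$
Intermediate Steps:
$L{\left(T \right)} = - 18 T^{2}$
$m = - \frac{1159194968}{1733}$ ($m = 2 + \left(\frac{2695}{-1733} + 1637\right) \left(40 - 449\right) = 2 + \left(2695 \left(- \frac{1}{1733}\right) + 1637\right) \left(-409\right) = 2 + \left(- \frac{2695}{1733} + 1637\right) \left(-409\right) = 2 + \frac{2834226}{1733} \left(-409\right) = 2 - \frac{1159198434}{1733} = - \frac{1159194968}{1733} \approx -6.689 \cdot 10^{5}$)
$\frac{m}{L{\left(\left(1 + 0\right) \left(-1\right) \right)}} = - \frac{1159194968}{1733 \left(- 18 \left(\left(1 + 0\right) \left(-1\right)\right)^{2}\right)} = - \frac{1159194968}{1733 \left(- 18 \left(1 \left(-1\right)\right)^{2}\right)} = - \frac{1159194968}{1733 \left(- 18 \left(-1\right)^{2}\right)} = - \frac{1159194968}{1733 \left(\left(-18\right) 1\right)} = - \frac{1159194968}{1733 \left(-18\right)} = \left(- \frac{1159194968}{1733}\right) \left(- \frac{1}{18}\right) = \frac{579597484}{15597}$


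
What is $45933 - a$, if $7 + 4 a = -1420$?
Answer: $\frac{185159}{4} \approx 46290.0$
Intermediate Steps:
$a = - \frac{1427}{4}$ ($a = - \frac{7}{4} + \frac{1}{4} \left(-1420\right) = - \frac{7}{4} - 355 = - \frac{1427}{4} \approx -356.75$)
$45933 - a = 45933 - - \frac{1427}{4} = 45933 + \frac{1427}{4} = \frac{185159}{4}$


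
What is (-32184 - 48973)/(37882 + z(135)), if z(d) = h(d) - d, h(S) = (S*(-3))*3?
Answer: -81157/36532 ≈ -2.2215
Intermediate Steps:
h(S) = -9*S (h(S) = -3*S*3 = -9*S)
z(d) = -10*d (z(d) = -9*d - d = -10*d)
(-32184 - 48973)/(37882 + z(135)) = (-32184 - 48973)/(37882 - 10*135) = -81157/(37882 - 1350) = -81157/36532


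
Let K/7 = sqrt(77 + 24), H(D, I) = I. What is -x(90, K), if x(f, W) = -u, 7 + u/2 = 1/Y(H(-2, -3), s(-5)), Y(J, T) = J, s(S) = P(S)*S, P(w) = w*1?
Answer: -44/3 ≈ -14.667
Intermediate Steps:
P(w) = w
s(S) = S**2 (s(S) = S*S = S**2)
K = 7*sqrt(101) (K = 7*sqrt(77 + 24) = 7*sqrt(101) ≈ 70.349)
u = -44/3 (u = -14 + 2/(-3) = -14 + 2*(-1/3) = -14 - 2/3 = -44/3 ≈ -14.667)
x(f, W) = 44/3 (x(f, W) = -1*(-44/3) = 44/3)
-x(90, K) = -1*44/3 = -44/3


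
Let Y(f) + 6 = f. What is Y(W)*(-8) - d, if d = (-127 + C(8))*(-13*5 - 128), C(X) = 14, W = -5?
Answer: -21721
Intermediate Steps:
Y(f) = -6 + f
d = 21809 (d = (-127 + 14)*(-13*5 - 128) = -113*(-65 - 128) = -113*(-193) = 21809)
Y(W)*(-8) - d = (-6 - 5)*(-8) - 1*21809 = -11*(-8) - 21809 = 88 - 21809 = -21721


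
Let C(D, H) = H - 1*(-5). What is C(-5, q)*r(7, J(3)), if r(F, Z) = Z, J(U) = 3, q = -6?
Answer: -3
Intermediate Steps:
C(D, H) = 5 + H (C(D, H) = H + 5 = 5 + H)
C(-5, q)*r(7, J(3)) = (5 - 6)*3 = -1*3 = -3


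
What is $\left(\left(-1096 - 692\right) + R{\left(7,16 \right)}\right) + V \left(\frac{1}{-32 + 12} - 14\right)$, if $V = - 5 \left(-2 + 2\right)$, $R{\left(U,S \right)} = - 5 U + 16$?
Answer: $-1807$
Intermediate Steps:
$R{\left(U,S \right)} = 16 - 5 U$
$V = 0$ ($V = \left(-5\right) 0 = 0$)
$\left(\left(-1096 - 692\right) + R{\left(7,16 \right)}\right) + V \left(\frac{1}{-32 + 12} - 14\right) = \left(\left(-1096 - 692\right) + \left(16 - 35\right)\right) + 0 \left(\frac{1}{-32 + 12} - 14\right) = \left(-1788 + \left(16 - 35\right)\right) + 0 \left(\frac{1}{-20} - 14\right) = \left(-1788 - 19\right) + 0 \left(- \frac{1}{20} - 14\right) = -1807 + 0 \left(- \frac{281}{20}\right) = -1807 + 0 = -1807$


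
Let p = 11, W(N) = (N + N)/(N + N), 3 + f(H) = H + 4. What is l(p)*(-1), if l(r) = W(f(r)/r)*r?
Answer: -11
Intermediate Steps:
f(H) = 1 + H (f(H) = -3 + (H + 4) = -3 + (4 + H) = 1 + H)
W(N) = 1 (W(N) = (2*N)/((2*N)) = (2*N)*(1/(2*N)) = 1)
l(r) = r (l(r) = 1*r = r)
l(p)*(-1) = 11*(-1) = -11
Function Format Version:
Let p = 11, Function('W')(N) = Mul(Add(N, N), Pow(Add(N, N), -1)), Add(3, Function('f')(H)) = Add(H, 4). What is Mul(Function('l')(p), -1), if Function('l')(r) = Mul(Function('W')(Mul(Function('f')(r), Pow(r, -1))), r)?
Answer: -11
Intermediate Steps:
Function('f')(H) = Add(1, H) (Function('f')(H) = Add(-3, Add(H, 4)) = Add(-3, Add(4, H)) = Add(1, H))
Function('W')(N) = 1 (Function('W')(N) = Mul(Mul(2, N), Pow(Mul(2, N), -1)) = Mul(Mul(2, N), Mul(Rational(1, 2), Pow(N, -1))) = 1)
Function('l')(r) = r (Function('l')(r) = Mul(1, r) = r)
Mul(Function('l')(p), -1) = Mul(11, -1) = -11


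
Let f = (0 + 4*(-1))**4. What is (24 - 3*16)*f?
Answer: -6144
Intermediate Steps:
f = 256 (f = (0 - 4)**4 = (-4)**4 = 256)
(24 - 3*16)*f = (24 - 3*16)*256 = (24 - 48)*256 = -24*256 = -6144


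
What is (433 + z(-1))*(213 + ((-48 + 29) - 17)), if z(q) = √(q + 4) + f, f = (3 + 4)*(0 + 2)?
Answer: 79119 + 177*√3 ≈ 79426.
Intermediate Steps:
f = 14 (f = 7*2 = 14)
z(q) = 14 + √(4 + q) (z(q) = √(q + 4) + 14 = √(4 + q) + 14 = 14 + √(4 + q))
(433 + z(-1))*(213 + ((-48 + 29) - 17)) = (433 + (14 + √(4 - 1)))*(213 + ((-48 + 29) - 17)) = (433 + (14 + √3))*(213 + (-19 - 17)) = (447 + √3)*(213 - 36) = (447 + √3)*177 = 79119 + 177*√3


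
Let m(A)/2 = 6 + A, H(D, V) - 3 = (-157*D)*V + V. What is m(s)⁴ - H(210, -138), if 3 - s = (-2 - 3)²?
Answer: -3501149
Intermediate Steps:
H(D, V) = 3 + V - 157*D*V (H(D, V) = 3 + ((-157*D)*V + V) = 3 + (-157*D*V + V) = 3 + (V - 157*D*V) = 3 + V - 157*D*V)
s = -22 (s = 3 - (-2 - 3)² = 3 - 1*(-5)² = 3 - 1*25 = 3 - 25 = -22)
m(A) = 12 + 2*A (m(A) = 2*(6 + A) = 12 + 2*A)
m(s)⁴ - H(210, -138) = (12 + 2*(-22))⁴ - (3 - 138 - 157*210*(-138)) = (12 - 44)⁴ - (3 - 138 + 4549860) = (-32)⁴ - 1*4549725 = 1048576 - 4549725 = -3501149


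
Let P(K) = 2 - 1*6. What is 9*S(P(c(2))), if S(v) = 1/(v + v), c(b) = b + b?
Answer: -9/8 ≈ -1.1250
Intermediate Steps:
c(b) = 2*b
P(K) = -4 (P(K) = 2 - 6 = -4)
S(v) = 1/(2*v)
9*S(P(c(2))) = 9*((½)/(-4)) = 9*((½)*(-¼)) = 9*(-⅛) = -9/8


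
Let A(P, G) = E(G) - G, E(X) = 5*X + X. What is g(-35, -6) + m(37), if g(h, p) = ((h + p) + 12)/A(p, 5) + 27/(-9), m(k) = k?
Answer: 821/25 ≈ 32.840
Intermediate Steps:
E(X) = 6*X
A(P, G) = 5*G (A(P, G) = 6*G - G = 5*G)
g(h, p) = -63/25 + h/25 + p/25 (g(h, p) = ((h + p) + 12)/((5*5)) + 27/(-9) = (12 + h + p)/25 + 27*(-⅑) = (12 + h + p)*(1/25) - 3 = (12/25 + h/25 + p/25) - 3 = -63/25 + h/25 + p/25)
g(-35, -6) + m(37) = (-63/25 + (1/25)*(-35) + (1/25)*(-6)) + 37 = (-63/25 - 7/5 - 6/25) + 37 = -104/25 + 37 = 821/25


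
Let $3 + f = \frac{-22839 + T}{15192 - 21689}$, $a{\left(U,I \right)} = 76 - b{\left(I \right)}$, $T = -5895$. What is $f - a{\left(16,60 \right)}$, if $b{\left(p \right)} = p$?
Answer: $- \frac{94709}{6497} \approx -14.577$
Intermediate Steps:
$a{\left(U,I \right)} = 76 - I$
$f = \frac{9243}{6497}$ ($f = -3 + \frac{-22839 - 5895}{15192 - 21689} = -3 - \frac{28734}{-6497} = -3 - - \frac{28734}{6497} = -3 + \frac{28734}{6497} = \frac{9243}{6497} \approx 1.4227$)
$f - a{\left(16,60 \right)} = \frac{9243}{6497} - \left(76 - 60\right) = \frac{9243}{6497} - 16 = - \frac{94709}{6497}$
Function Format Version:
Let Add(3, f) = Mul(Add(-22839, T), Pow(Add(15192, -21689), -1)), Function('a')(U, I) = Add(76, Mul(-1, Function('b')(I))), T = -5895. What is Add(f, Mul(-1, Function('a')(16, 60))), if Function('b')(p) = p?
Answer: Rational(-94709, 6497) ≈ -14.577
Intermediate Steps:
Function('a')(U, I) = Add(76, Mul(-1, I))
f = Rational(9243, 6497) (f = Add(-3, Mul(Add(-22839, -5895), Pow(Add(15192, -21689), -1))) = Add(-3, Mul(-28734, Pow(-6497, -1))) = Add(-3, Mul(-28734, Rational(-1, 6497))) = Add(-3, Rational(28734, 6497)) = Rational(9243, 6497) ≈ 1.4227)
Add(f, Mul(-1, Function('a')(16, 60))) = Add(Rational(9243, 6497), Mul(-1, Add(76, Mul(-1, 60)))) = Add(Rational(9243, 6497), Mul(-1, Add(76, -60))) = Add(Rational(9243, 6497), Mul(-1, 16)) = Add(Rational(9243, 6497), -16) = Rational(-94709, 6497)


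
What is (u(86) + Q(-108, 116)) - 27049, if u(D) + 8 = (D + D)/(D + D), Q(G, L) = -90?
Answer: -27146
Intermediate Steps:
u(D) = -7 (u(D) = -8 + (D + D)/(D + D) = -8 + (2*D)/((2*D)) = -8 + (2*D)*(1/(2*D)) = -8 + 1 = -7)
(u(86) + Q(-108, 116)) - 27049 = (-7 - 90) - 27049 = -97 - 27049 = -27146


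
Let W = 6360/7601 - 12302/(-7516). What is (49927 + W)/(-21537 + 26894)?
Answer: 1426213341897/153020337206 ≈ 9.3204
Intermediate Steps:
W = 70654631/28564558 (W = 6360*(1/7601) - 12302*(-1/7516) = 6360/7601 + 6151/3758 = 70654631/28564558 ≈ 2.4735)
(49927 + W)/(-21537 + 26894) = (49927 + 70654631/28564558)/(-21537 + 26894) = (1426213341897/28564558)/5357 = (1426213341897/28564558)*(1/5357) = 1426213341897/153020337206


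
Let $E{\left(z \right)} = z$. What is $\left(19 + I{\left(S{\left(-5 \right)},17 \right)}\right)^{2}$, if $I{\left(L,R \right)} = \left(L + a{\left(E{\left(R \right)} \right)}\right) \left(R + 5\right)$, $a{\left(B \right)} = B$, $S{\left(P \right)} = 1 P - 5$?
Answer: $29929$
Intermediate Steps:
$S{\left(P \right)} = -5 + P$ ($S{\left(P \right)} = P - 5 = -5 + P$)
$I{\left(L,R \right)} = \left(5 + R\right) \left(L + R\right)$ ($I{\left(L,R \right)} = \left(L + R\right) \left(R + 5\right) = \left(L + R\right) \left(5 + R\right) = \left(5 + R\right) \left(L + R\right)$)
$\left(19 + I{\left(S{\left(-5 \right)},17 \right)}\right)^{2} = \left(19 + \left(17^{2} + 5 \left(-5 - 5\right) + 5 \cdot 17 + \left(-5 - 5\right) 17\right)\right)^{2} = \left(19 + \left(289 + 5 \left(-10\right) + 85 - 170\right)\right)^{2} = \left(19 + \left(289 - 50 + 85 - 170\right)\right)^{2} = \left(19 + 154\right)^{2} = 173^{2} = 29929$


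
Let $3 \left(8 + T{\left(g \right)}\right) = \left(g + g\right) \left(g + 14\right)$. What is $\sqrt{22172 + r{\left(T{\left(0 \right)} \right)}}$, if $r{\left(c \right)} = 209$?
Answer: $\sqrt{22381} \approx 149.6$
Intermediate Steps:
$T{\left(g \right)} = -8 + \frac{2 g \left(14 + g\right)}{3}$ ($T{\left(g \right)} = -8 + \frac{\left(g + g\right) \left(g + 14\right)}{3} = -8 + \frac{2 g \left(14 + g\right)}{3}$)
$\sqrt{22172 + r{\left(T{\left(0 \right)} \right)}} = \sqrt{22172 + 209} = \sqrt{22381}$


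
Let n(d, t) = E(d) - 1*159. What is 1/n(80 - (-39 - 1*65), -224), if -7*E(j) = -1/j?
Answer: -1288/204791 ≈ -0.0062893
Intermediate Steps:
E(j) = 1/(7*j) (E(j) = -(-1)/(7*j) = 1/(7*j))
n(d, t) = -159 + 1/(7*d) (n(d, t) = 1/(7*d) - 1*159 = 1/(7*d) - 159 = -159 + 1/(7*d))
1/n(80 - (-39 - 1*65), -224) = 1/(-159 + 1/(7*(80 - (-39 - 1*65)))) = 1/(-159 + 1/(7*(80 - (-39 - 65)))) = 1/(-159 + 1/(7*(80 - 1*(-104)))) = 1/(-159 + 1/(7*(80 + 104))) = 1/(-159 + (1/7)/184) = 1/(-159 + (1/7)*(1/184)) = 1/(-159 + 1/1288) = 1/(-204791/1288) = -1288/204791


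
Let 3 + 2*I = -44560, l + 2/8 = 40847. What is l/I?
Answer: -163387/89126 ≈ -1.8332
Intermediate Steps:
l = 163387/4 (l = -1/4 + 40847 = 163387/4 ≈ 40847.)
I = -44563/2 (I = -3/2 + (1/2)*(-44560) = -3/2 - 22280 = -44563/2 ≈ -22282.)
l/I = 163387/(4*(-44563/2)) = (163387/4)*(-2/44563) = -163387/89126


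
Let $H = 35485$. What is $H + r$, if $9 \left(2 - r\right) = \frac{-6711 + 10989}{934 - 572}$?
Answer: $\frac{19268728}{543} \approx 35486.0$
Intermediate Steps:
$r = \frac{373}{543}$ ($r = 2 - \frac{\left(-6711 + 10989\right) \frac{1}{934 - 572}}{9} = 2 - \frac{4278 \cdot \frac{1}{362}}{9} = 2 - \frac{713}{543} = \frac{373}{543} \approx 0.68692$)
$H + r = 35485 + \frac{373}{543} = \frac{19268728}{543}$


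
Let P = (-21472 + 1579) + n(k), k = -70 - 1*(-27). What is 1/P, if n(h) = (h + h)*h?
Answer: -1/16195 ≈ -6.1748e-5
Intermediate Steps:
k = -43 (k = -70 + 27 = -43)
n(h) = 2*h² (n(h) = (2*h)*h = 2*h²)
P = -16195 (P = (-21472 + 1579) + 2*(-43)² = -19893 + 2*1849 = -19893 + 3698 = -16195)
1/P = 1/(-16195) = -1/16195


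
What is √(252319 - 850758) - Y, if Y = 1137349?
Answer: -1137349 + I*√598439 ≈ -1.1373e+6 + 773.59*I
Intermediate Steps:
√(252319 - 850758) - Y = √(252319 - 850758) - 1*1137349 = √(-598439) - 1137349 = I*√598439 - 1137349 = -1137349 + I*√598439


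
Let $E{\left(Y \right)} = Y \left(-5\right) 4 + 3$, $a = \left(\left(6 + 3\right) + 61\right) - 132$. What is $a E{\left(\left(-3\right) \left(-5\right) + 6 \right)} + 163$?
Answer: $26017$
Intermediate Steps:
$a = -62$ ($a = \left(9 + 61\right) - 132 = 70 - 132 = -62$)
$E{\left(Y \right)} = 3 - 20 Y$ ($E{\left(Y \right)} = - 5 Y 4 + 3 = - 20 Y + 3 = 3 - 20 Y$)
$a E{\left(\left(-3\right) \left(-5\right) + 6 \right)} + 163 = - 62 \left(3 - 20 \left(\left(-3\right) \left(-5\right) + 6\right)\right) + 163 = - 62 \left(3 - 20 \left(15 + 6\right)\right) + 163 = - 62 \left(3 - 420\right) + 163 = \left(-62\right) \left(-417\right) + 163 = 25854 + 163 = 26017$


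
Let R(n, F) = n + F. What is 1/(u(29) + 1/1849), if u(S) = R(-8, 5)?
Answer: -1849/5546 ≈ -0.33339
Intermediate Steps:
R(n, F) = F + n
u(S) = -3 (u(S) = 5 - 8 = -3)
1/(u(29) + 1/1849) = 1/(-3 + 1/1849) = 1/(-5546/1849) = -1849/5546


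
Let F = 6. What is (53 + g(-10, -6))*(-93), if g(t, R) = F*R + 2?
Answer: -1767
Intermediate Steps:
g(t, R) = 2 + 6*R (g(t, R) = 6*R + 2 = 2 + 6*R)
(53 + g(-10, -6))*(-93) = (53 + (2 + 6*(-6)))*(-93) = (53 + (2 - 36))*(-93) = (53 - 34)*(-93) = 19*(-93) = -1767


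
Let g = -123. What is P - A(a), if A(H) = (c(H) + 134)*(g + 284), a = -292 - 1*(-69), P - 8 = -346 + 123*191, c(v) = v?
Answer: 37484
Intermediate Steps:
P = 23155 (P = 8 + (-346 + 123*191) = 8 + (-346 + 23493) = 8 + 23147 = 23155)
a = -223 (a = -292 + 69 = -223)
A(H) = 21574 + 161*H (A(H) = (H + 134)*(-123 + 284) = (134 + H)*161 = 21574 + 161*H)
P - A(a) = 23155 - (21574 + 161*(-223)) = 23155 - (21574 - 35903) = 23155 - 1*(-14329) = 23155 + 14329 = 37484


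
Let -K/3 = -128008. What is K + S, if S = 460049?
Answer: 844073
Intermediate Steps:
K = 384024 (K = -3*(-128008) = 384024)
K + S = 384024 + 460049 = 844073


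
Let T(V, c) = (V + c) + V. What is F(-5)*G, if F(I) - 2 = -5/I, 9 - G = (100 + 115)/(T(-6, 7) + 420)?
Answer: 2112/83 ≈ 25.446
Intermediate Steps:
T(V, c) = c + 2*V
G = 704/83 (G = 9 - (100 + 115)/((7 + 2*(-6)) + 420) = 9 - 215/((7 - 12) + 420) = 9 - 215/(-5 + 420) = 9 - 215/415 = 9 - 1*43/83 = 9 - 43/83 = 704/83 ≈ 8.4819)
F(I) = 2 - 5/I
F(-5)*G = (2 - 5/(-5))*(704/83) = (2 - 5*(-⅕))*(704/83) = (2 + 1)*(704/83) = 3*(704/83) = 2112/83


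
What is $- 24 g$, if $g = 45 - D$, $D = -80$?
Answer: $-3000$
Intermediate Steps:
$g = 125$ ($g = 45 - -80 = 45 + 80 = 125$)
$- 24 g = \left(-24\right) 125 = -3000$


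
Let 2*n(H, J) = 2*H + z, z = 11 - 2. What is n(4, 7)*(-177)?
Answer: -3009/2 ≈ -1504.5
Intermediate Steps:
z = 9
n(H, J) = 9/2 + H (n(H, J) = (2*H + 9)/2 = (9 + 2*H)/2 = 9/2 + H)
n(4, 7)*(-177) = (9/2 + 4)*(-177) = (17/2)*(-177) = -3009/2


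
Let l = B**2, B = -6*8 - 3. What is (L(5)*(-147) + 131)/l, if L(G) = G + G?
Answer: -1339/2601 ≈ -0.51480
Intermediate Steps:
L(G) = 2*G
B = -51 (B = -48 - 3 = -51)
l = 2601 (l = (-51)**2 = 2601)
(L(5)*(-147) + 131)/l = ((2*5)*(-147) + 131)/2601 = (10*(-147) + 131)*(1/2601) = (-1470 + 131)*(1/2601) = -1339*1/2601 = -1339/2601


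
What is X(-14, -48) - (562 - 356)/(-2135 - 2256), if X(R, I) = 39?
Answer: 171455/4391 ≈ 39.047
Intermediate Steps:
X(-14, -48) - (562 - 356)/(-2135 - 2256) = 39 - (562 - 356)/(-2135 - 2256) = 39 - 206/(-4391) = 39 - 206*(-1)/4391 = 39 - 1*(-206/4391) = 39 + 206/4391 = 171455/4391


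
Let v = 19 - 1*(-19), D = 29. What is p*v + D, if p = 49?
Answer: 1891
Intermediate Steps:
v = 38 (v = 19 + 19 = 38)
p*v + D = 49*38 + 29 = 1862 + 29 = 1891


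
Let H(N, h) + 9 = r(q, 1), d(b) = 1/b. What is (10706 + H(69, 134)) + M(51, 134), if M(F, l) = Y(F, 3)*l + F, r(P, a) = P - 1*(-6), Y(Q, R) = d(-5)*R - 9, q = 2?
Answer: 47348/5 ≈ 9469.6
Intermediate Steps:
Y(Q, R) = -9 - R/5 (Y(Q, R) = R/(-5) - 9 = -R/5 - 9 = -9 - R/5)
r(P, a) = 6 + P (r(P, a) = P + 6 = 6 + P)
M(F, l) = F - 48*l/5 (M(F, l) = (-9 - 1/5*3)*l + F = (-9 - 3/5)*l + F = -48*l/5 + F = F - 48*l/5)
H(N, h) = -1 (H(N, h) = -9 + (6 + 2) = -9 + 8 = -1)
(10706 + H(69, 134)) + M(51, 134) = (10706 - 1) + (51 - 48/5*134) = 10705 + (51 - 6432/5) = 10705 - 6177/5 = 47348/5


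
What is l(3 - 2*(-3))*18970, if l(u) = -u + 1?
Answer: -151760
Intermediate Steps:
l(u) = 1 - u
l(3 - 2*(-3))*18970 = (1 - (3 - 2*(-3)))*18970 = (1 - (3 + 6))*18970 = (1 - 1*9)*18970 = (1 - 9)*18970 = -8*18970 = -151760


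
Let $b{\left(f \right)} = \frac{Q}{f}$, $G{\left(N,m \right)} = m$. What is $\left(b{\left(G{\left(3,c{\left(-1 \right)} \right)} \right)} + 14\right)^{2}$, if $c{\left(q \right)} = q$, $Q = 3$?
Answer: $121$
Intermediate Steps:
$b{\left(f \right)} = \frac{3}{f}$
$\left(b{\left(G{\left(3,c{\left(-1 \right)} \right)} \right)} + 14\right)^{2} = \left(\frac{3}{-1} + 14\right)^{2} = \left(3 \left(-1\right) + 14\right)^{2} = \left(-3 + 14\right)^{2} = 11^{2} = 121$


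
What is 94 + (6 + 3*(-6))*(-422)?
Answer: 5158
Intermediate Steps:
94 + (6 + 3*(-6))*(-422) = 94 + (6 - 18)*(-422) = 94 - 12*(-422) = 94 + 5064 = 5158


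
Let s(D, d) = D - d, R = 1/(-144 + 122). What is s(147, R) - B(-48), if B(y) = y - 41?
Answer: 5193/22 ≈ 236.05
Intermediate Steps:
B(y) = -41 + y
R = -1/22 (R = 1/(-22) = -1/22 ≈ -0.045455)
s(147, R) - B(-48) = (147 - 1*(-1/22)) - (-41 - 48) = (147 + 1/22) - 1*(-89) = 3235/22 + 89 = 5193/22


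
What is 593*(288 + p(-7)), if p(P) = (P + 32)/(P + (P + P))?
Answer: 3571639/21 ≈ 1.7008e+5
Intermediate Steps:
p(P) = (32 + P)/(3*P) (p(P) = (32 + P)/(P + 2*P) = (32 + P)/((3*P)) = (32 + P)*(1/(3*P)) = (32 + P)/(3*P))
593*(288 + p(-7)) = 593*(288 + (⅓)*(32 - 7)/(-7)) = 593*(288 + (⅓)*(-⅐)*25) = 593*(288 - 25/21) = 593*(6023/21) = 3571639/21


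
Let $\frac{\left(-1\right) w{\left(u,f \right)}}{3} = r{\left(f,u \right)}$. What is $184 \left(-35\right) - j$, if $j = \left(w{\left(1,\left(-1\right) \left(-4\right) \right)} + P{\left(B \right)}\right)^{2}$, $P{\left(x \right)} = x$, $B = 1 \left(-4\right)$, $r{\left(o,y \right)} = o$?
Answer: $-6696$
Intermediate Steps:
$w{\left(u,f \right)} = - 3 f$
$B = -4$
$j = 256$ ($j = \left(- 3 \left(\left(-1\right) \left(-4\right)\right) - 4\right)^{2} = \left(\left(-3\right) 4 - 4\right)^{2} = \left(-12 - 4\right)^{2} = \left(-16\right)^{2} = 256$)
$184 \left(-35\right) - j = 184 \left(-35\right) - 256 = -6440 - 256 = -6696$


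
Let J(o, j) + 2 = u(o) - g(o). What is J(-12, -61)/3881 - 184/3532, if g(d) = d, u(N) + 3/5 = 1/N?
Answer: -10217963/205615380 ≈ -0.049695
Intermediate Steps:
u(N) = -⅗ + 1/N
J(o, j) = -13/5 + 1/o - o (J(o, j) = -2 + ((-⅗ + 1/o) - o) = -2 + (-⅗ + 1/o - o) = -13/5 + 1/o - o)
J(-12, -61)/3881 - 184/3532 = (-13/5 + 1/(-12) - 1*(-12))/3881 - 184/3532 = (-13/5 - 1/12 + 12)*(1/3881) - 184*1/3532 = (559/60)*(1/3881) - 46/883 = 559/232860 - 46/883 = -10217963/205615380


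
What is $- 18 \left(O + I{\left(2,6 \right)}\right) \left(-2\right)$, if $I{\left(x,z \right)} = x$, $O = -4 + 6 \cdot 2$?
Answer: $360$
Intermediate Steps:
$O = 8$ ($O = -4 + 12 = 8$)
$- 18 \left(O + I{\left(2,6 \right)}\right) \left(-2\right) = - 18 \left(8 + 2\right) \left(-2\right) = \left(-18\right) 10 \left(-2\right) = \left(-180\right) \left(-2\right) = 360$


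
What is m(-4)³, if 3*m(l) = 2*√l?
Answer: -64*I/27 ≈ -2.3704*I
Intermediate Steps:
m(l) = 2*√l/3 (m(l) = (2*√l)/3 = 2*√l/3)
m(-4)³ = (2*√(-4)/3)³ = (2*(2*I)/3)³ = (4*I/3)³ = -64*I/27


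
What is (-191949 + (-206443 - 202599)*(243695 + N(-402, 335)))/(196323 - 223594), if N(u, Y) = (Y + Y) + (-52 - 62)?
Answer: 99909109491/27271 ≈ 3.6636e+6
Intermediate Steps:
N(u, Y) = -114 + 2*Y (N(u, Y) = 2*Y - 114 = -114 + 2*Y)
(-191949 + (-206443 - 202599)*(243695 + N(-402, 335)))/(196323 - 223594) = (-191949 + (-206443 - 202599)*(243695 + (-114 + 2*335)))/(196323 - 223594) = (-191949 - 409042*(243695 + (-114 + 670)))/(-27271) = (-191949 - 409042*(243695 + 556))*(-1/27271) = (-191949 - 409042*244251)*(-1/27271) = (-191949 - 99908917542)*(-1/27271) = -99909109491*(-1/27271) = 99909109491/27271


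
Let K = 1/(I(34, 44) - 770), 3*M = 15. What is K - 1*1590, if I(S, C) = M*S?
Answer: -954001/600 ≈ -1590.0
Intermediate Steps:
M = 5 (M = (1/3)*15 = 5)
I(S, C) = 5*S
K = -1/600 (K = 1/(5*34 - 770) = 1/(170 - 770) = 1/(-600) = -1/600 ≈ -0.0016667)
K - 1*1590 = -1/600 - 1*1590 = -1/600 - 1590 = -954001/600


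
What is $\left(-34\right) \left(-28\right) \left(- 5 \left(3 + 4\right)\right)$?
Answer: $-33320$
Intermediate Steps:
$\left(-34\right) \left(-28\right) \left(- 5 \left(3 + 4\right)\right) = 952 \left(\left(-5\right) 7\right) = 952 \left(-35\right) = -33320$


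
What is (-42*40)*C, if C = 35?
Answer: -58800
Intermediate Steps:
(-42*40)*C = -42*40*35 = -1680*35 = -58800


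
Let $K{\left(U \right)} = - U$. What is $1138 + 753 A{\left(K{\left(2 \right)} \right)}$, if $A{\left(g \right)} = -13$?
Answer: $-8651$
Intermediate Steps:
$1138 + 753 A{\left(K{\left(2 \right)} \right)} = 1138 + 753 \left(-13\right) = 1138 - 9789 = -8651$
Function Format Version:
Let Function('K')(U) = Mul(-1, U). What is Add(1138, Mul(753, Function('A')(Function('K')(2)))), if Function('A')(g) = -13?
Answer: -8651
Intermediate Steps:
Add(1138, Mul(753, Function('A')(Function('K')(2)))) = Add(1138, Mul(753, -13)) = Add(1138, -9789) = -8651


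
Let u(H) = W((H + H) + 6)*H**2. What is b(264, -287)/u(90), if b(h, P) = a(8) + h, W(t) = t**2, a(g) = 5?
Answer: 269/280227600 ≈ 9.5993e-7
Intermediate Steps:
b(h, P) = 5 + h
u(H) = H**2*(6 + 2*H)**2 (u(H) = ((H + H) + 6)**2*H**2 = (2*H + 6)**2*H**2 = (6 + 2*H)**2*H**2 = H**2*(6 + 2*H)**2)
b(264, -287)/u(90) = (5 + 264)/((4*90**2*(3 + 90)**2)) = 269/((4*8100*93**2)) = 269/((4*8100*8649)) = 269/280227600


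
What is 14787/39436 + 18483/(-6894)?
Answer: -104492335/45311964 ≈ -2.3061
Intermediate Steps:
14787/39436 + 18483/(-6894) = 14787*(1/39436) + 18483*(-1/6894) = 14787/39436 - 6161/2298 = -104492335/45311964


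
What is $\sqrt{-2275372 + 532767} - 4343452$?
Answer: $-4343452 + i \sqrt{1742605} \approx -4.3435 \cdot 10^{6} + 1320.1 i$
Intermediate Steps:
$\sqrt{-2275372 + 532767} - 4343452 = \sqrt{-1742605} - 4343452 = i \sqrt{1742605} - 4343452 = -4343452 + i \sqrt{1742605}$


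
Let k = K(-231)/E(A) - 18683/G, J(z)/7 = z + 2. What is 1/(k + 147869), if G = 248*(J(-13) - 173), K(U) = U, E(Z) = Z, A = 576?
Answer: 744000/110014461821 ≈ 6.7627e-6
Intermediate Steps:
J(z) = 14 + 7*z (J(z) = 7*(z + 2) = 7*(2 + z) = 14 + 7*z)
G = -62000 (G = 248*((14 + 7*(-13)) - 173) = 248*((14 - 91) - 173) = 248*(-77 - 173) = 248*(-250) = -62000)
k = -74179/744000 (k = -231/576 - 18683/(-62000) = -231*1/576 - 18683*(-1/62000) = -77/192 + 18683/62000 = -74179/744000 ≈ -0.099703)
1/(k + 147869) = 1/(-74179/744000 + 147869) = 1/(110014461821/744000) = 744000/110014461821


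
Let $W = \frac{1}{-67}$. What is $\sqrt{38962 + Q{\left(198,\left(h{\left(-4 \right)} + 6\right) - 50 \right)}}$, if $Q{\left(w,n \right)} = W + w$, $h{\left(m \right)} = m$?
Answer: $\frac{\sqrt{175789173}}{67} \approx 197.89$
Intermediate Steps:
$W = - \frac{1}{67} \approx -0.014925$
$Q{\left(w,n \right)} = - \frac{1}{67} + w$
$\sqrt{38962 + Q{\left(198,\left(h{\left(-4 \right)} + 6\right) - 50 \right)}} = \sqrt{38962 + \left(- \frac{1}{67} + 198\right)} = \sqrt{38962 + \frac{13265}{67}} = \sqrt{\frac{2623719}{67}} = \frac{\sqrt{175789173}}{67}$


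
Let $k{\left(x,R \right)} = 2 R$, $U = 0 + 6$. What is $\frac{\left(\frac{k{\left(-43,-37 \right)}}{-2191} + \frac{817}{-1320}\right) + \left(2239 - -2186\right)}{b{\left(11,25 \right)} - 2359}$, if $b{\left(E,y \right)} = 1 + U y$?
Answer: $- \frac{12795938633}{6385800960} \approx -2.0038$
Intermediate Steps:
$U = 6$
$b{\left(E,y \right)} = 1 + 6 y$
$\frac{\left(\frac{k{\left(-43,-37 \right)}}{-2191} + \frac{817}{-1320}\right) + \left(2239 - -2186\right)}{b{\left(11,25 \right)} - 2359} = \frac{\left(\frac{2 \left(-37\right)}{-2191} + \frac{817}{-1320}\right) + \left(2239 - -2186\right)}{\left(1 + 6 \cdot 25\right) - 2359} = \frac{\left(\left(-74\right) \left(- \frac{1}{2191}\right) + 817 \left(- \frac{1}{1320}\right)\right) + \left(2239 + 2186\right)}{\left(1 + 150\right) - 2359} = \frac{\left(\frac{74}{2191} - \frac{817}{1320}\right) + 4425}{151 - 2359} = \frac{- \frac{1692367}{2892120} + 4425}{-2208} = \frac{12795938633}{2892120} \left(- \frac{1}{2208}\right) = - \frac{12795938633}{6385800960}$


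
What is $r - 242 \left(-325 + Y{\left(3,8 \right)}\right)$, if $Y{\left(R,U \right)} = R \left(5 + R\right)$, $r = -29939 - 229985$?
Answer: $-187082$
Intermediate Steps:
$r = -259924$
$r - 242 \left(-325 + Y{\left(3,8 \right)}\right) = -259924 - 242 \left(-325 + 3 \left(5 + 3\right)\right) = -259924 - 242 \left(-325 + 3 \cdot 8\right) = -259924 - 242 \left(-325 + 24\right) = -259924 - -72842 = -259924 + 72842 = -187082$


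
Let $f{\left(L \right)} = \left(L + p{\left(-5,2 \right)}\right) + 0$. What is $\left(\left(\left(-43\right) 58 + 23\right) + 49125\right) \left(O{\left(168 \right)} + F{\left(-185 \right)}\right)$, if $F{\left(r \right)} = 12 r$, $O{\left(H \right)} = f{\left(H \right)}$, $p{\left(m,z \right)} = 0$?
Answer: $-95734008$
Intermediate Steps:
$f{\left(L \right)} = L$ ($f{\left(L \right)} = \left(L + 0\right) + 0 = L + 0 = L$)
$O{\left(H \right)} = H$
$\left(\left(\left(-43\right) 58 + 23\right) + 49125\right) \left(O{\left(168 \right)} + F{\left(-185 \right)}\right) = \left(\left(\left(-43\right) 58 + 23\right) + 49125\right) \left(168 + 12 \left(-185\right)\right) = \left(\left(-2494 + 23\right) + 49125\right) \left(168 - 2220\right) = \left(-2471 + 49125\right) \left(-2052\right) = 46654 \left(-2052\right) = -95734008$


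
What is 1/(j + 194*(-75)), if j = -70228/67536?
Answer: -16884/245679757 ≈ -6.8724e-5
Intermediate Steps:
j = -17557/16884 (j = -70228*1/67536 = -17557/16884 ≈ -1.0399)
1/(j + 194*(-75)) = 1/(-17557/16884 + 194*(-75)) = 1/(-17557/16884 - 14550) = 1/(-245679757/16884) = -16884/245679757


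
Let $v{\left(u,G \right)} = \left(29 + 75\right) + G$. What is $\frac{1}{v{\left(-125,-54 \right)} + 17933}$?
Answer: $\frac{1}{17983} \approx 5.5608 \cdot 10^{-5}$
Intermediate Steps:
$v{\left(u,G \right)} = 104 + G$
$\frac{1}{v{\left(-125,-54 \right)} + 17933} = \frac{1}{\left(104 - 54\right) + 17933} = \frac{1}{50 + 17933} = \frac{1}{17983}$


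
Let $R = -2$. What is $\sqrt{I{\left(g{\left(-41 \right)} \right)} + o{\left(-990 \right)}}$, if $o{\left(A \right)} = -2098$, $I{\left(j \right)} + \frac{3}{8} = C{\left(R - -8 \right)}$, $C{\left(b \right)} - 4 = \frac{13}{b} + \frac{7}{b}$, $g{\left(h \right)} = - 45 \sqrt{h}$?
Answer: $\frac{i \sqrt{301110}}{12} \approx 45.728 i$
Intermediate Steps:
$C{\left(b \right)} = 4 + \frac{20}{b}$ ($C{\left(b \right)} = 4 + \left(\frac{13}{b} + \frac{7}{b}\right) = 4 + \frac{20}{b}$)
$I{\left(j \right)} = \frac{167}{24}$ ($I{\left(j \right)} = - \frac{3}{8} + \left(4 + \frac{20}{-2 - -8}\right) = - \frac{3}{8} + \left(4 + \frac{20}{-2 + 8}\right) = - \frac{3}{8} + \left(4 + \frac{20}{6}\right) = - \frac{3}{8} + \left(4 + 20 \cdot \frac{1}{6}\right) = - \frac{3}{8} + \left(4 + \frac{10}{3}\right) = - \frac{3}{8} + \frac{22}{3} = \frac{167}{24}$)
$\sqrt{I{\left(g{\left(-41 \right)} \right)} + o{\left(-990 \right)}} = \sqrt{\frac{167}{24} - 2098} = \sqrt{- \frac{50185}{24}} = \frac{i \sqrt{301110}}{12}$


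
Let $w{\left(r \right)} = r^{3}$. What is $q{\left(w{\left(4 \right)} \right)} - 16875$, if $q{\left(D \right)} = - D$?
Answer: $-16939$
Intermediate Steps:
$q{\left(w{\left(4 \right)} \right)} - 16875 = - 4^{3} - 16875 = \left(-1\right) 64 - 16875 = -64 - 16875 = -16939$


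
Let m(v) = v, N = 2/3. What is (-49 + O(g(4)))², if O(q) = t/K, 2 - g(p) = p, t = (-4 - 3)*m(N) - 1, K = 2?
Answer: 96721/36 ≈ 2686.7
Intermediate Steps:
N = ⅔ (N = 2*(⅓) = ⅔ ≈ 0.66667)
t = -17/3 (t = (-4 - 3)*(⅔) - 1 = -7*⅔ - 1 = -14/3 - 1 = -17/3 ≈ -5.6667)
g(p) = 2 - p
O(q) = -17/6 (O(q) = -17/3/2 = -17/3*½ = -17/6)
(-49 + O(g(4)))² = (-49 - 17/6)² = (-311/6)² = 96721/36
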